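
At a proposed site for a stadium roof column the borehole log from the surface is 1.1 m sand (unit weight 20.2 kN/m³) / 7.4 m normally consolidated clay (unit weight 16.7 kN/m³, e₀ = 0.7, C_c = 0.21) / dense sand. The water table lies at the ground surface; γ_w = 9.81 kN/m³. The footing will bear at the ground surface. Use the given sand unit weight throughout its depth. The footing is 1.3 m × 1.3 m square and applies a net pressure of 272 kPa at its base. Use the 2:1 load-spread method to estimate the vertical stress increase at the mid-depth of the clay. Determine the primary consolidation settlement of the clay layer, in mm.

Mid-depth of clay below the ground surface: z = 1.1 + 7.4/2 = 4.8 m.
Total vertical stress at mid-clay: σ_v = 20.2×1.1 + 16.7×3.7 = 84.01 kPa.
Pore pressure: u = 9.81×(4.8 − 0) = 47.088 kPa.
Initial effective stress: σ'_0 = σ_v − u = 84.01 − 47.088 = 36.922 kPa.
Stress increase at mid-clay by the 2:1 spreading method:
Δσ = qBL/((B+z)(L+z)) = 272×1.3×1.3/((1.3+4.8)(1.3+4.8)) = 12.354 kPa
Final effective stress: σ'_f = σ'_0 + Δσ = 36.922 + 12.354 = 49.276 kPa.
Normally consolidated clay, so the full stress increment lies on the virgin compression line:
S_c = C_c·H/(1+e₀)·log₁₀(σ'_f/σ'_0) = 0.21×7.4/(1+0.7)×log₁₀(49.276/36.922)
    = 0.91412 × 0.12535 = 0.1146 m

S_c ≈ 115 mm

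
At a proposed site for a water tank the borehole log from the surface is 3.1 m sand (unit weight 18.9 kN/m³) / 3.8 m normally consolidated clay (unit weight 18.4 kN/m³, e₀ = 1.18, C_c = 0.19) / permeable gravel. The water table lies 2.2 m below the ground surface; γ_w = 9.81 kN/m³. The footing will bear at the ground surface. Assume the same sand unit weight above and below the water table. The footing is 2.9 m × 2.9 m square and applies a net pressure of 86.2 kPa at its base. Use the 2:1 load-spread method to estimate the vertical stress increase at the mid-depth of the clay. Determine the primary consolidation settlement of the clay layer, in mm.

S_c ≈ 23.3 mm

Mid-depth of clay below the ground surface: z = 3.1 + 3.8/2 = 5 m.
Total vertical stress at mid-clay: σ_v = 18.9×3.1 + 18.4×1.9 = 93.55 kPa.
Pore pressure: u = 9.81×(5 − 2.2) = 27.468 kPa.
Initial effective stress: σ'_0 = σ_v − u = 93.55 − 27.468 = 66.082 kPa.
Stress increase at mid-clay by the 2:1 spreading method:
Δσ = qBL/((B+z)(L+z)) = 86.2×2.9×2.9/((2.9+5)(2.9+5)) = 11.616 kPa
Final effective stress: σ'_f = σ'_0 + Δσ = 66.082 + 11.616 = 77.698 kPa.
Normally consolidated clay, so the full stress increment lies on the virgin compression line:
S_c = C_c·H/(1+e₀)·log₁₀(σ'_f/σ'_0) = 0.19×3.8/(1+1.18)×log₁₀(77.698/66.082)
    = 0.33119 × 0.070327 = 0.02329 m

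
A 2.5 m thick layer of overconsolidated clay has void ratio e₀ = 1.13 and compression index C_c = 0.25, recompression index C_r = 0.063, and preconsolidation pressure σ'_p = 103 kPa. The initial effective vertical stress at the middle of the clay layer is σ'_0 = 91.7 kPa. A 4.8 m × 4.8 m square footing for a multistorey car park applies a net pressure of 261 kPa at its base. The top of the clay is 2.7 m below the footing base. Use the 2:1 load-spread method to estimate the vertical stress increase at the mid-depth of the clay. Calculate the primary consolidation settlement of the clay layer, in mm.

S_c ≈ 67.8 mm

Mid-depth of clay below the footing base: z = 2.7 + 2.5/2 = 3.95 m.
Stress increase at mid-clay by the 2:1 spreading method:
Δσ = qBL/((B+z)(L+z)) = 261×4.8×4.8/((4.8+3.95)(4.8+3.95)) = 78.543 kPa
Final effective stress: σ'_f = 91.7 + 78.543 = 170.24 kPa.
σ'_f = 170.24 > σ'_p = 103 kPa, so the stress path crosses the preconsolidation pressure — recompression up to σ'_p, then virgin compression beyond:
S_c = H/(1+e₀)·[C_r·log₁₀(σ'_p/σ'_0) + C_c·log₁₀(σ'_f/σ'_p)]
    = 2.5/2.13 × [0.063×log₁₀(103/91.7) + 0.25×log₁₀(170.24/103)]
    = 1.1737 × [0.0031795 + 0.054556] = 0.06776 m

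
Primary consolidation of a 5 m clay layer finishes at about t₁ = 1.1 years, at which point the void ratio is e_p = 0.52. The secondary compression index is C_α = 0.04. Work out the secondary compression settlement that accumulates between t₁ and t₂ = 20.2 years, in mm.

Secondary compression: S_s = C_α·H/(1+e_p)·log₁₀(t₂/t₁)
S_s = 0.04×5/(1+0.52)×log₁₀(20.2/1.1)
    = 0.1316 × 1.264 = 0.1663 m

S_s ≈ 166 mm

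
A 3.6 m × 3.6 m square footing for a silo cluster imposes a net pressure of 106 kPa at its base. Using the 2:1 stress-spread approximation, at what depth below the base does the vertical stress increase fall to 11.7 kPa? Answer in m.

2:1 spreading — at depth z the loaded area has grown by z in each plan dimension:
qB²/(B+z)² = Δσ_z ⇒ z = B(√(q/Δσ_z) − 1) = 3.6×(√(106/11.7) − 1) = 7.236 m

z ≈ 7.24 m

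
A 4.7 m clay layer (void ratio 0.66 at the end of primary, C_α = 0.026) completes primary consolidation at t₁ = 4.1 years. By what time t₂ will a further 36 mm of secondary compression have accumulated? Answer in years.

S_s = C_α·H/(1+e_p)·log₁₀(t₂/t₁) ⇒ log₁₀(t₂/t₁) = S_s·(1+e_p)/(C_α·H).
log₁₀(t₂/t₁) = 0.036 × (1+0.66) / (0.026×4.7) = 0.489
t₂ = t₁ × 10^0.489 = 4.1 × 3.083 = 12.64 years

t₂ ≈ 12.6 years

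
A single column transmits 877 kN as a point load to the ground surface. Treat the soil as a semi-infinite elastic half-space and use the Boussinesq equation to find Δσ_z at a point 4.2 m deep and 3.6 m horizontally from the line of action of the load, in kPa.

Boussinesq vertical stress below a point load on an elastic half-space:
Δσ_z = 3P/(2πz²) · [1 + (r/z)²]^(−5/2)
r/z = 3.6/4.2 = 0.85714; [1+(r/z)²]^(−5/2) = 0.25231.
Δσ_z = 3×877/(2π×4.2²) × 0.25231 = 23.738 × 0.25231 = 5.989 kPa

Δσ_z ≈ 5.99 kPa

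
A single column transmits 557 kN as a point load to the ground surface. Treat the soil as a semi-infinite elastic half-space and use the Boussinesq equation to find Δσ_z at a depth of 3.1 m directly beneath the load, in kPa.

Δσ_z ≈ 27.7 kPa

Boussinesq vertical stress below a point load on an elastic half-space:
Δσ_z = 3P/(2πz²) · [1 + (r/z)²]^(−5/2)
r/z = 0/3.1 = 0; [1+(r/z)²]^(−5/2) = 1.
Δσ_z = 3×557/(2π×3.1²) × 1 = 27.674 × 1 = 27.67 kPa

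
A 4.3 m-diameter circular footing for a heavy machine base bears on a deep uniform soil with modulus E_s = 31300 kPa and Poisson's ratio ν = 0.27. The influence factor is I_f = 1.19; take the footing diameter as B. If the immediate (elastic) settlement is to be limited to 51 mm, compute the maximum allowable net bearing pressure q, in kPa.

S_e = q·B·(1−ν²)/E_s · I_f  ⇒  q = S_e·E_s / (B·(1−ν²)·I_f).
q = 0.051 × 31300 / (4.3 × 0.9271 × 1.19) = 336.5 kPa

q ≈ 336 kPa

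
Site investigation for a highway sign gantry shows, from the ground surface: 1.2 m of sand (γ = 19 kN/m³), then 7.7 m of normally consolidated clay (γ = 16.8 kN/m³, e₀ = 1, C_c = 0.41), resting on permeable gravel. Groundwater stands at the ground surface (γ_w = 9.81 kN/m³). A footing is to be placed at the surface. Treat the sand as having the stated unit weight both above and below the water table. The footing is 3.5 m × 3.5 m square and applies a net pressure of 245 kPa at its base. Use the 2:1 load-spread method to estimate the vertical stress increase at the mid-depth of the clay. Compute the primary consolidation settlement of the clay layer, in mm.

Mid-depth of clay below the ground surface: z = 1.2 + 7.7/2 = 5.05 m.
Total vertical stress at mid-clay: σ_v = 19×1.2 + 16.8×3.85 = 87.48 kPa.
Pore pressure: u = 9.81×(5.05 − 0) = 49.541 kPa.
Initial effective stress: σ'_0 = σ_v − u = 87.48 − 49.541 = 37.939 kPa.
Stress increase at mid-clay by the 2:1 spreading method:
Δσ = qBL/((B+z)(L+z)) = 245×3.5×3.5/((3.5+5.05)(3.5+5.05)) = 41.055 kPa
Final effective stress: σ'_f = σ'_0 + Δσ = 37.939 + 41.055 = 78.994 kPa.
Normally consolidated clay, so the full stress increment lies on the virgin compression line:
S_c = C_c·H/(1+e₀)·log₁₀(σ'_f/σ'_0) = 0.41×7.7/(1+1)×log₁₀(78.994/37.939)
    = 1.5785 × 0.31851 = 0.5028 m

S_c ≈ 503 mm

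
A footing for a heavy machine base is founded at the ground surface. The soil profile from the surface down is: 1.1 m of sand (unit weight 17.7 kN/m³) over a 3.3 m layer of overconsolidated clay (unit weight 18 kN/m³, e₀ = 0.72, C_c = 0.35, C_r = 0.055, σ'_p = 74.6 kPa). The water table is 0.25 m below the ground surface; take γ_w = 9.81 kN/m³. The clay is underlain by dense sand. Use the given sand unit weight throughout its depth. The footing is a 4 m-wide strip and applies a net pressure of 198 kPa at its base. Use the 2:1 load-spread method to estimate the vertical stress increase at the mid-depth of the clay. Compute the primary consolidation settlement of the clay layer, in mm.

S_c ≈ 238 mm

Mid-depth of clay below the ground surface: z = 1.1 + 3.3/2 = 2.75 m.
Total vertical stress at mid-clay: σ_v = 17.7×1.1 + 18×1.65 = 49.17 kPa.
Pore pressure: u = 9.81×(2.75 − 0.25) = 24.525 kPa.
Initial effective stress: σ'_0 = σ_v − u = 49.17 − 24.525 = 24.645 kPa.
Stress increase at mid-clay by the 2:1 spreading method:
Δσ = qB/(B+z) = 198×4/(4+2.75) = 117.33 kPa
Final effective stress: σ'_f = 24.645 + 117.33 = 141.97 kPa.
σ'_f = 141.97 > σ'_p = 74.6 kPa, so the stress path crosses the preconsolidation pressure — recompression up to σ'_p, then virgin compression beyond:
S_c = H/(1+e₀)·[C_r·log₁₀(σ'_p/σ'_0) + C_c·log₁₀(σ'_f/σ'_p)]
    = 3.3/1.72 × [0.055×log₁₀(74.6/24.645) + 0.35×log₁₀(141.97/74.6)]
    = 1.9186 × [0.026456 + 0.09781] = 0.2384 m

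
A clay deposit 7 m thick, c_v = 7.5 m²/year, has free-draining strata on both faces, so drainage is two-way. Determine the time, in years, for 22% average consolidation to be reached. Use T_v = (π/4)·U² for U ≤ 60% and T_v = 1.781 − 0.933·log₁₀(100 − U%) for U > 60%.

Drainage path length: H_d = H/2 = 3.5 m (double drainage).
U ≤ 60%: T_v = (π/4)·U² = (π/4)×0.22² = 0.038013.
t = T_v·H_d²/c_v = 0.038013×3.5²/7.5 = 0.06209 years.

t ≈ 0.0621 years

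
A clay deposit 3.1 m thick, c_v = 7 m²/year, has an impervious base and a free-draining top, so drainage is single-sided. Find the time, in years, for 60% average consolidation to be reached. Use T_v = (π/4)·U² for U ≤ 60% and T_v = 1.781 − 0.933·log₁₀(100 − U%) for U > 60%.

Drainage path length: H_d = H = 3.1 m (single drainage).
U ≤ 60%: T_v = (π/4)·U² = (π/4)×0.6² = 0.28274.
t = T_v·H_d²/c_v = 0.28274×3.1²/7 = 0.3882 years.

t ≈ 0.388 years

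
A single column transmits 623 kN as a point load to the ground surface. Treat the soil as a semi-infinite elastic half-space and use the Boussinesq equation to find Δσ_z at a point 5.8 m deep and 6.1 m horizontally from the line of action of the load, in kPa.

Boussinesq vertical stress below a point load on an elastic half-space:
Δσ_z = 3P/(2πz²) · [1 + (r/z)²]^(−5/2)
r/z = 6.1/5.8 = 1.0517; [1+(r/z)²]^(−5/2) = 0.15534.
Δσ_z = 3×623/(2π×5.8²) × 0.15534 = 8.8425 × 0.15534 = 1.374 kPa

Δσ_z ≈ 1.37 kPa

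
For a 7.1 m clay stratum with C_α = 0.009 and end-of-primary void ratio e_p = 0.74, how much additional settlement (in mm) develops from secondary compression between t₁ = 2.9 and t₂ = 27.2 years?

Secondary compression: S_s = C_α·H/(1+e_p)·log₁₀(t₂/t₁)
S_s = 0.009×7.1/(1+0.74)×log₁₀(27.2/2.9)
    = 0.03672 × 0.9722 = 0.0357 m

S_s ≈ 35.7 mm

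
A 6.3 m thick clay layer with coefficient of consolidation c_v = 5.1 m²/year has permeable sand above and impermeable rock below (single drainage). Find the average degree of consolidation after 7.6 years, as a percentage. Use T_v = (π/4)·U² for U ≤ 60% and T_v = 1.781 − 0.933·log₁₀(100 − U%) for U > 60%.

Drainage path length: H_d = H = 6.3 m (single drainage).
T_v = c_v·t/H_d² = 5.1×7.6/6.3² = 0.97657.
T_v = 0.97657 corresponds to the U > 60% branch:
U = 1 − 10^((1.781 − T_v)/0.933)/100 = 0.9272

U ≈ 92.7 %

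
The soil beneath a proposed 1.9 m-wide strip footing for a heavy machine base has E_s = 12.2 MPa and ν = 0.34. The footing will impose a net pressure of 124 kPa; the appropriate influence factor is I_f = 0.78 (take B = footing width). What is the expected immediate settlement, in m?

Immediate (elastic) settlement: S_e = q·B·(1−ν²)/E_s · I_f.
E_s = 12.2 MPa = 12200 kPa.
S_e = 124 × 1.9 × (1 − 0.34²) / 12200 × 0.78
    = 124 × 1.9 × 0.8844 / 12200 × 0.78
    = 0.01332 m

S_e ≈ 0.0133 m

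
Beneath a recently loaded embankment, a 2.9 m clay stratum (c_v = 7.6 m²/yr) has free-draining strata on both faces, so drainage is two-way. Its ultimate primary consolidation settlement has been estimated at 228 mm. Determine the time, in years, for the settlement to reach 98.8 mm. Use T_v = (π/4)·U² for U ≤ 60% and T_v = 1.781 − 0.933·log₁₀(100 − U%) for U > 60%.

t ≈ 0.0408 years

Drainage path length: H_d = H/2 = 1.45 m (double drainage).
U = S(t)/S_ult = 98.8/228 = 0.4333.
U ≤ 60%: T_v = (π/4)·U² = (π/4)×0.43333² = 0.14748.
t = T_v·H_d²/c_v = 0.14748×1.45²/7.6 = 0.0408 years.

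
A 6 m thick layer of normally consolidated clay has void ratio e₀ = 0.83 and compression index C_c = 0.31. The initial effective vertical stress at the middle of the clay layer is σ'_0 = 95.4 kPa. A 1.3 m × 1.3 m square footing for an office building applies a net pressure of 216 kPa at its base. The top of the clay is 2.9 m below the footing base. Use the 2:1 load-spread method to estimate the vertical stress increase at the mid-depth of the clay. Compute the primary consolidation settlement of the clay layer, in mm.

Mid-depth of clay below the footing base: z = 2.9 + 6/2 = 5.9 m.
Stress increase at mid-clay by the 2:1 spreading method:
Δσ = qBL/((B+z)(L+z)) = 216×1.3×1.3/((1.3+5.9)(1.3+5.9)) = 7.0417 kPa
Final effective stress: σ'_f = σ'_0 + Δσ = 95.4 + 7.0417 = 102.44 kPa.
Normally consolidated clay, so the full stress increment lies on the virgin compression line:
S_c = C_c·H/(1+e₀)·log₁₀(σ'_f/σ'_0) = 0.31×6/(1+0.83)×log₁₀(102.44/95.4)
    = 1.0164 × 0.030921 = 0.03143 m

S_c ≈ 31.4 mm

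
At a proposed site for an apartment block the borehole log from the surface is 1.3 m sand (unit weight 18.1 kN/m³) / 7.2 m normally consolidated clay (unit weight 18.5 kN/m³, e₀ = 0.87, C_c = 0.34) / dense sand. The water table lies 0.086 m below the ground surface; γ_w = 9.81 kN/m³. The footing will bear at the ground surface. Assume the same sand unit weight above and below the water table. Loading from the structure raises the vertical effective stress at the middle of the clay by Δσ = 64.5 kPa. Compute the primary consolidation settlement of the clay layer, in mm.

S_c ≈ 522 mm

Mid-depth of clay below the ground surface: z = 1.3 + 7.2/2 = 4.9 m.
Total vertical stress at mid-clay: σ_v = 18.1×1.3 + 18.5×3.6 = 90.13 kPa.
Pore pressure: u = 9.81×(4.9 − 0.086) = 47.225 kPa.
Initial effective stress: σ'_0 = σ_v − u = 90.13 − 47.225 = 42.905 kPa.
Final effective stress: σ'_f = σ'_0 + Δσ = 42.905 + 64.5 = 107.41 kPa.
Normally consolidated clay, so the full stress increment lies on the virgin compression line:
S_c = C_c·H/(1+e₀)·log₁₀(σ'_f/σ'_0) = 0.34×7.2/(1+0.87)×log₁₀(107.41/42.905)
    = 1.3091 × 0.39854 = 0.5217 m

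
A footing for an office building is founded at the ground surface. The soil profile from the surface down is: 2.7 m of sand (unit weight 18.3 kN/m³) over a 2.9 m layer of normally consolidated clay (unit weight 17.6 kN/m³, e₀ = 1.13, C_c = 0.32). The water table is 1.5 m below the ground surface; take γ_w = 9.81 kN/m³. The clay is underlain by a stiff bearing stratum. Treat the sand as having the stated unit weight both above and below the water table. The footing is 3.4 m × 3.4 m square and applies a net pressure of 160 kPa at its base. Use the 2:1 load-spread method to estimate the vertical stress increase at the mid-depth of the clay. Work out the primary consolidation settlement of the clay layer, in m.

S_c ≈ 0.0963 m

Mid-depth of clay below the ground surface: z = 2.7 + 2.9/2 = 4.15 m.
Total vertical stress at mid-clay: σ_v = 18.3×2.7 + 17.6×1.45 = 74.93 kPa.
Pore pressure: u = 9.81×(4.15 − 1.5) = 25.997 kPa.
Initial effective stress: σ'_0 = σ_v − u = 74.93 − 25.997 = 48.933 kPa.
Stress increase at mid-clay by the 2:1 spreading method:
Δσ = qBL/((B+z)(L+z)) = 160×3.4×3.4/((3.4+4.15)(3.4+4.15)) = 32.448 kPa
Final effective stress: σ'_f = σ'_0 + Δσ = 48.933 + 32.448 = 81.381 kPa.
Normally consolidated clay, so the full stress increment lies on the virgin compression line:
S_c = C_c·H/(1+e₀)·log₁₀(σ'_f/σ'_0) = 0.32×2.9/(1+1.13)×log₁₀(81.381/48.933)
    = 0.43568 × 0.22092 = 0.09625 m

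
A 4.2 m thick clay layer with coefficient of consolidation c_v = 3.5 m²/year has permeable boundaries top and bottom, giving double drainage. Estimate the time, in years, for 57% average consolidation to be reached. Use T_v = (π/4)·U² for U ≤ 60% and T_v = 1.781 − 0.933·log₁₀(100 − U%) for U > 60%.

t ≈ 0.322 years

Drainage path length: H_d = H/2 = 2.1 m (double drainage).
U ≤ 60%: T_v = (π/4)·U² = (π/4)×0.57² = 0.25518.
t = T_v·H_d²/c_v = 0.25518×2.1²/3.5 = 0.3215 years.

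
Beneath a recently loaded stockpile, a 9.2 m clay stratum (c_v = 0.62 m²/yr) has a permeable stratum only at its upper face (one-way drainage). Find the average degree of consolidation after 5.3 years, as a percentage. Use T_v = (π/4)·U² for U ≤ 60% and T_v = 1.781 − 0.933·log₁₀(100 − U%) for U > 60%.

U ≈ 22.2 %

Drainage path length: H_d = H = 9.2 m (single drainage).
T_v = c_v·t/H_d² = 0.62×5.3/9.2² = 0.038823.
T_v = 0.038823 corresponds to the U ≤ 60% branch:
U = √(4T_v/π) = 0.2223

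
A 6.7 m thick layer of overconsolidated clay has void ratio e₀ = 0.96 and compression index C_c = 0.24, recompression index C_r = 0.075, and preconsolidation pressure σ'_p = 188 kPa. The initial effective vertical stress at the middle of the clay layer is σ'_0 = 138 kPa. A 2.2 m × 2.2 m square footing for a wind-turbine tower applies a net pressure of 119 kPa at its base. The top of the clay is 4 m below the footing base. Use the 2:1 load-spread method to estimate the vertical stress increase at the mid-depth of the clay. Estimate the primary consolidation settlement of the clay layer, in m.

Mid-depth of clay below the footing base: z = 4 + 6.7/2 = 7.35 m.
Stress increase at mid-clay by the 2:1 spreading method:
Δσ = qBL/((B+z)(L+z)) = 119×2.2×2.2/((2.2+7.35)(2.2+7.35)) = 6.3152 kPa
Final effective stress: σ'_f = 138 + 6.3152 = 144.32 kPa.
σ'_f = 144.32 ≤ σ'_p = 188 kPa, so the clay remains overconsolidated and only the recompression index applies:
S_c = C_r·H/(1+e₀)·log₁₀(σ'_f/σ'_0) = 0.075×6.7/1.96×log₁₀(144.32/138)
    = 0.25638 × 0.019447 = 0.004986 m

S_c ≈ 0.00499 m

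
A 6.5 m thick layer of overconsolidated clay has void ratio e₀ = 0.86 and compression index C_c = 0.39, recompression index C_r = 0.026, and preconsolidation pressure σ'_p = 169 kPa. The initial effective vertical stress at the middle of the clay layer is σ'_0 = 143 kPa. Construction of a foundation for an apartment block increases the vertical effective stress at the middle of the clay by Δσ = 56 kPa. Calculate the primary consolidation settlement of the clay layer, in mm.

S_c ≈ 103 mm

Final effective stress: σ'_f = 143 + 56 = 199 kPa.
σ'_f = 199 > σ'_p = 169 kPa, so the stress path crosses the preconsolidation pressure — recompression up to σ'_p, then virgin compression beyond:
S_c = H/(1+e₀)·[C_r·log₁₀(σ'_p/σ'_0) + C_c·log₁₀(σ'_f/σ'_p)]
    = 6.5/1.86 × [0.026×log₁₀(169/143) + 0.39×log₁₀(199/169)]
    = 3.4946 × [0.0018863 + 0.027677] = 0.1033 m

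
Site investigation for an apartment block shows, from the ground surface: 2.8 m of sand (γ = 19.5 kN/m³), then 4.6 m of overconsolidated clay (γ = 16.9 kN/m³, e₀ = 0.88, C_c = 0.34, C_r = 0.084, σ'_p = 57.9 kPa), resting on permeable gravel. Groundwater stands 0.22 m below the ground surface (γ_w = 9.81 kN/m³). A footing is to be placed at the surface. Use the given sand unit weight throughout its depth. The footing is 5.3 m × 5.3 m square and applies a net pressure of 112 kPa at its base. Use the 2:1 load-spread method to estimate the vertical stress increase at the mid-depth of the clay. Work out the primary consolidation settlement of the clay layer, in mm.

Mid-depth of clay below the ground surface: z = 2.8 + 4.6/2 = 5.1 m.
Total vertical stress at mid-clay: σ_v = 19.5×2.8 + 16.9×2.3 = 93.47 kPa.
Pore pressure: u = 9.81×(5.1 − 0.22) = 47.873 kPa.
Initial effective stress: σ'_0 = σ_v − u = 93.47 − 47.873 = 45.597 kPa.
Stress increase at mid-clay by the 2:1 spreading method:
Δσ = qBL/((B+z)(L+z)) = 112×5.3×5.3/((5.3+5.1)(5.3+5.1)) = 29.087 kPa
Final effective stress: σ'_f = 45.597 + 29.087 = 74.684 kPa.
σ'_f = 74.684 > σ'_p = 57.9 kPa, so the stress path crosses the preconsolidation pressure — recompression up to σ'_p, then virgin compression beyond:
S_c = H/(1+e₀)·[C_r·log₁₀(σ'_p/σ'_0) + C_c·log₁₀(σ'_f/σ'_p)]
    = 4.6/1.88 × [0.084×log₁₀(57.9/45.597) + 0.34×log₁₀(74.684/57.9)]
    = 2.4468 × [0.0087144 + 0.037587] = 0.1133 m

S_c ≈ 113 mm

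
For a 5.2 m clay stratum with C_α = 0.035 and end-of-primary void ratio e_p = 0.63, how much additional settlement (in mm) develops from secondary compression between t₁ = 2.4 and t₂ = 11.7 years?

Secondary compression: S_s = C_α·H/(1+e_p)·log₁₀(t₂/t₁)
S_s = 0.035×5.2/(1+0.63)×log₁₀(11.7/2.4)
    = 0.1117 × 0.688 = 0.07682 m

S_s ≈ 76.8 mm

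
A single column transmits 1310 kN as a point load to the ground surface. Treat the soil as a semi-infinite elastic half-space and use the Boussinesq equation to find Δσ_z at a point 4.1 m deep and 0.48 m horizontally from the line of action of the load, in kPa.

Boussinesq vertical stress below a point load on an elastic half-space:
Δσ_z = 3P/(2πz²) · [1 + (r/z)²]^(−5/2)
r/z = 0.48/4.1 = 0.11707; [1+(r/z)²]^(−5/2) = 0.96654.
Δσ_z = 3×1310/(2π×4.1²) × 0.96654 = 37.209 × 0.96654 = 35.96 kPa

Δσ_z ≈ 36 kPa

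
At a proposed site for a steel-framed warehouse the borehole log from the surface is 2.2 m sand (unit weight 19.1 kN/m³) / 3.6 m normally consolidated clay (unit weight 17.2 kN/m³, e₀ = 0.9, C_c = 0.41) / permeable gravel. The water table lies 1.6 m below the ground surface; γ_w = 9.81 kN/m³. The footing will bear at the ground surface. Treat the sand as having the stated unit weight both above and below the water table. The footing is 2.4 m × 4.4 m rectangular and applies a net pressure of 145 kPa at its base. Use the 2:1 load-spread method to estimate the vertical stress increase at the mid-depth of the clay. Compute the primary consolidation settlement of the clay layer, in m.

S_c ≈ 0.153 m

Mid-depth of clay below the ground surface: z = 2.2 + 3.6/2 = 4 m.
Total vertical stress at mid-clay: σ_v = 19.1×2.2 + 17.2×1.8 = 72.98 kPa.
Pore pressure: u = 9.81×(4 − 1.6) = 23.544 kPa.
Initial effective stress: σ'_0 = σ_v − u = 72.98 − 23.544 = 49.436 kPa.
Stress increase at mid-clay by the 2:1 spreading method:
Δσ = qBL/((B+z)(L+z)) = 145×2.4×4.4/((2.4+4)(4.4+4)) = 28.482 kPa
Final effective stress: σ'_f = σ'_0 + Δσ = 49.436 + 28.482 = 77.918 kPa.
Normally consolidated clay, so the full stress increment lies on the virgin compression line:
S_c = C_c·H/(1+e₀)·log₁₀(σ'_f/σ'_0) = 0.41×3.6/(1+0.9)×log₁₀(77.918/49.436)
    = 0.77684 × 0.19759 = 0.1535 m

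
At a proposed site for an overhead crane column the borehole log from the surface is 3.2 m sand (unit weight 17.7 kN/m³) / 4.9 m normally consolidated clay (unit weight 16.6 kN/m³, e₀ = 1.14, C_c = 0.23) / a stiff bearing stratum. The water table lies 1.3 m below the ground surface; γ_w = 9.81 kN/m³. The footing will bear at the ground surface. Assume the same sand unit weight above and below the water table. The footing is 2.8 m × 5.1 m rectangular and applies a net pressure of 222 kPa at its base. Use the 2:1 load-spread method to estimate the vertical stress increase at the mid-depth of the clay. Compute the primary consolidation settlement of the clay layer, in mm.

Mid-depth of clay below the ground surface: z = 3.2 + 4.9/2 = 5.65 m.
Total vertical stress at mid-clay: σ_v = 17.7×3.2 + 16.6×2.45 = 97.31 kPa.
Pore pressure: u = 9.81×(5.65 − 1.3) = 42.673 kPa.
Initial effective stress: σ'_0 = σ_v − u = 97.31 − 42.673 = 54.637 kPa.
Stress increase at mid-clay by the 2:1 spreading method:
Δσ = qBL/((B+z)(L+z)) = 222×2.8×5.1/((2.8+5.65)(5.1+5.65)) = 34.899 kPa
Final effective stress: σ'_f = σ'_0 + Δσ = 54.637 + 34.899 = 89.536 kPa.
Normally consolidated clay, so the full stress increment lies on the virgin compression line:
S_c = C_c·H/(1+e₀)·log₁₀(σ'_f/σ'_0) = 0.23×4.9/(1+1.14)×log₁₀(89.536/54.637)
    = 0.52664 × 0.21451 = 0.113 m

S_c ≈ 113 mm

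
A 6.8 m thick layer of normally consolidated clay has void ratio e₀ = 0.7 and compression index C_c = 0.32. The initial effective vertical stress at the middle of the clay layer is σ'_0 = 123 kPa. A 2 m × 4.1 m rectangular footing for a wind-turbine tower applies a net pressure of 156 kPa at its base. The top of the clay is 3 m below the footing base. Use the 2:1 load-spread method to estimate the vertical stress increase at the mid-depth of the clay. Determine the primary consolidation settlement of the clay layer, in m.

Mid-depth of clay below the footing base: z = 3 + 6.8/2 = 6.4 m.
Stress increase at mid-clay by the 2:1 spreading method:
Δσ = qBL/((B+z)(L+z)) = 156×2×4.1/((2+6.4)(4.1+6.4)) = 14.503 kPa
Final effective stress: σ'_f = σ'_0 + Δσ = 123 + 14.503 = 137.5 kPa.
Normally consolidated clay, so the full stress increment lies on the virgin compression line:
S_c = C_c·H/(1+e₀)·log₁₀(σ'_f/σ'_0) = 0.32×6.8/(1+0.7)×log₁₀(137.5/123)
    = 1.28 × 0.048398 = 0.06195 m

S_c ≈ 0.0619 m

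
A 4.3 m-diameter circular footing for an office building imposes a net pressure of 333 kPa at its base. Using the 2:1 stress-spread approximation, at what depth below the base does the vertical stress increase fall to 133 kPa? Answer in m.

2:1 spreading — at depth z the loaded area has grown by z in each plan dimension:
qD²/(D+z)² = Δσ_z ⇒ z = D(√(q/Δσ_z) − 1) = 4.3×(√(333/133) − 1) = 2.504 m

z ≈ 2.5 m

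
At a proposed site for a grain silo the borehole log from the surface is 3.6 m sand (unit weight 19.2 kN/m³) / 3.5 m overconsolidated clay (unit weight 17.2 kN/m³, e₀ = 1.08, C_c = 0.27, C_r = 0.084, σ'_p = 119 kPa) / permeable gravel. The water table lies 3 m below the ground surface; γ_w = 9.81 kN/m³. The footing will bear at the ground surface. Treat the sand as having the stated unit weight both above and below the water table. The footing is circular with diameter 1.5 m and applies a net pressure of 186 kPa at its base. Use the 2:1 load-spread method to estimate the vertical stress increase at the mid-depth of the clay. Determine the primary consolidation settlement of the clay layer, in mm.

Mid-depth of clay below the ground surface: z = 3.6 + 3.5/2 = 5.35 m.
Total vertical stress at mid-clay: σ_v = 19.2×3.6 + 17.2×1.75 = 99.22 kPa.
Pore pressure: u = 9.81×(5.35 − 3) = 23.054 kPa.
Initial effective stress: σ'_0 = σ_v − u = 99.22 − 23.054 = 76.166 kPa.
Stress increase at mid-clay by the 2:1 spreading method:
Δσ ≈ qD²/(D+z)² = 186×1.5²/(1.5+5.35)² = 8.919 kPa
Final effective stress: σ'_f = 76.166 + 8.919 = 85.085 kPa.
σ'_f = 85.085 ≤ σ'_p = 119 kPa, so the clay remains overconsolidated and only the recompression index applies:
S_c = C_r·H/(1+e₀)·log₁₀(σ'_f/σ'_0) = 0.084×3.5/2.08×log₁₀(85.085/76.166)
    = 0.14135 × 0.048092 = 0.006798 m

S_c ≈ 6.8 mm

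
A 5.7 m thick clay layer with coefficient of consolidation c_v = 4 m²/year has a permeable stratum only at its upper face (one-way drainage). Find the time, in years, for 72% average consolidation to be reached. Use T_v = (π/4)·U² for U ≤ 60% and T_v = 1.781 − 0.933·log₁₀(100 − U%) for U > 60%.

Drainage path length: H_d = H = 5.7 m (single drainage).
U > 60%: T_v = 1.781 − 0.933·log₁₀(100 − 72) = 0.4308.
t = T_v·H_d²/c_v = 0.4308×5.7²/4 = 3.499 years.

t ≈ 3.5 years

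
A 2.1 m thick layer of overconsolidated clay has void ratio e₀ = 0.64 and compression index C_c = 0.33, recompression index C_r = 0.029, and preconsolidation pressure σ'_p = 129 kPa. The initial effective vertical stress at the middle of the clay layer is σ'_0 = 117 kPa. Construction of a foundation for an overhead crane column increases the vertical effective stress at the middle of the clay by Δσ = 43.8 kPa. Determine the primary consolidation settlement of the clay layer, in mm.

S_c ≈ 42 mm

Final effective stress: σ'_f = 117 + 43.8 = 160.8 kPa.
σ'_f = 160.8 > σ'_p = 129 kPa, so the stress path crosses the preconsolidation pressure — recompression up to σ'_p, then virgin compression beyond:
S_c = H/(1+e₀)·[C_r·log₁₀(σ'_p/σ'_0) + C_c·log₁₀(σ'_f/σ'_p)]
    = 2.1/1.64 × [0.029×log₁₀(129/117) + 0.33×log₁₀(160.8/129)]
    = 1.2805 × [0.0012297 + 0.03158] = 0.04201 m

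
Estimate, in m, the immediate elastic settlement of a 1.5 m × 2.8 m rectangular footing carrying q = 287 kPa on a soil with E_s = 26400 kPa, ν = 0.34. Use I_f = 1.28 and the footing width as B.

S_e ≈ 0.0185 m

Immediate (elastic) settlement: S_e = q·B·(1−ν²)/E_s · I_f.
S_e = 287 × 1.5 × (1 − 0.34²) / 26400 × 1.28
    = 287 × 1.5 × 0.8844 / 26400 × 1.28
    = 0.01846 m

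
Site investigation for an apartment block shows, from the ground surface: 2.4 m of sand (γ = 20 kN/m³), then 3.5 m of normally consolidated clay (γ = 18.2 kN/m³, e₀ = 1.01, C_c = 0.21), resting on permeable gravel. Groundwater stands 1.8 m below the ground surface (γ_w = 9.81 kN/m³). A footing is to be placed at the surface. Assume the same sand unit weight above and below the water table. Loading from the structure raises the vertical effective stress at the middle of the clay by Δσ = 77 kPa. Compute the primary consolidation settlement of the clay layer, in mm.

Mid-depth of clay below the ground surface: z = 2.4 + 3.5/2 = 4.15 m.
Total vertical stress at mid-clay: σ_v = 20×2.4 + 18.2×1.75 = 79.85 kPa.
Pore pressure: u = 9.81×(4.15 − 1.8) = 23.054 kPa.
Initial effective stress: σ'_0 = σ_v − u = 79.85 − 23.054 = 56.796 kPa.
Final effective stress: σ'_f = σ'_0 + Δσ = 56.796 + 77 = 133.8 kPa.
Normally consolidated clay, so the full stress increment lies on the virgin compression line:
S_c = C_c·H/(1+e₀)·log₁₀(σ'_f/σ'_0) = 0.21×3.5/(1+1.01)×log₁₀(133.8/56.796)
    = 0.36567 × 0.37214 = 0.1361 m

S_c ≈ 136 mm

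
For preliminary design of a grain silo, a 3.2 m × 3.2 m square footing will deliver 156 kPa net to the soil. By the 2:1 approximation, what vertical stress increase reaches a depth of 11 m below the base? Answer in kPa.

Δσ_z ≈ 7.92 kPa

By the 2:1 method the load spreads at 1 horizontal : 2 vertical, so at depth z the loaded area has grown by z in each plan dimension:
Δσ = qBL/((B+z)(L+z)) = 156×3.2×3.2/((3.2+11)(3.2+11)) = 7.9222 kPa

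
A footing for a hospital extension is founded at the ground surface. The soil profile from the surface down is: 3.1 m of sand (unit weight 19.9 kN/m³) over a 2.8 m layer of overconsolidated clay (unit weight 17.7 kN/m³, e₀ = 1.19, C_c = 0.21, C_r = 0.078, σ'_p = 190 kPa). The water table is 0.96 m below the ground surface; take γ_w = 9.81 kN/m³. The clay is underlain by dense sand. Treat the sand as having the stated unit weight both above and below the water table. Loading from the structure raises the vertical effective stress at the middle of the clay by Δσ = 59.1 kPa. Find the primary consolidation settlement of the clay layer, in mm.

S_c ≈ 33 mm

Mid-depth of clay below the ground surface: z = 3.1 + 2.8/2 = 4.5 m.
Total vertical stress at mid-clay: σ_v = 19.9×3.1 + 17.7×1.4 = 86.47 kPa.
Pore pressure: u = 9.81×(4.5 − 0.96) = 34.727 kPa.
Initial effective stress: σ'_0 = σ_v − u = 86.47 − 34.727 = 51.743 kPa.
Final effective stress: σ'_f = 51.743 + 59.1 = 110.84 kPa.
σ'_f = 110.84 ≤ σ'_p = 190 kPa, so the clay remains overconsolidated and only the recompression index applies:
S_c = C_r·H/(1+e₀)·log₁₀(σ'_f/σ'_0) = 0.078×2.8/2.19×log₁₀(110.84/51.743)
    = 0.099723 × 0.33084 = 0.03299 m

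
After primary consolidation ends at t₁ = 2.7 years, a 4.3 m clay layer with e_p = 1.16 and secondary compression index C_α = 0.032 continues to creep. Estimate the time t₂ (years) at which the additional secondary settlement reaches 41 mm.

S_s = C_α·H/(1+e_p)·log₁₀(t₂/t₁) ⇒ log₁₀(t₂/t₁) = S_s·(1+e_p)/(C_α·H).
log₁₀(t₂/t₁) = 0.041 × (1+1.16) / (0.032×4.3) = 0.6436
t₂ = t₁ × 10^0.6436 = 2.7 × 4.402 = 11.88 years

t₂ ≈ 11.9 years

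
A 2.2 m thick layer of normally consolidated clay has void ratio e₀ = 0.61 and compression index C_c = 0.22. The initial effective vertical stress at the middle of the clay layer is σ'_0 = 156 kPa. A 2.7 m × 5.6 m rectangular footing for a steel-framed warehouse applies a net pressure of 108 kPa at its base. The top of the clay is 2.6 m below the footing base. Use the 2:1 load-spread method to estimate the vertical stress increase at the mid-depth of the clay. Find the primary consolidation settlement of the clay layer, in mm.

S_c ≈ 21.2 mm

Mid-depth of clay below the footing base: z = 2.6 + 2.2/2 = 3.7 m.
Stress increase at mid-clay by the 2:1 spreading method:
Δσ = qBL/((B+z)(L+z)) = 108×2.7×5.6/((2.7+3.7)(5.6+3.7)) = 27.435 kPa
Final effective stress: σ'_f = σ'_0 + Δσ = 156 + 27.435 = 183.44 kPa.
Normally consolidated clay, so the full stress increment lies on the virgin compression line:
S_c = C_c·H/(1+e₀)·log₁₀(σ'_f/σ'_0) = 0.22×2.2/(1+0.61)×log₁₀(183.44/156)
    = 0.30062 × 0.070369 = 0.02115 m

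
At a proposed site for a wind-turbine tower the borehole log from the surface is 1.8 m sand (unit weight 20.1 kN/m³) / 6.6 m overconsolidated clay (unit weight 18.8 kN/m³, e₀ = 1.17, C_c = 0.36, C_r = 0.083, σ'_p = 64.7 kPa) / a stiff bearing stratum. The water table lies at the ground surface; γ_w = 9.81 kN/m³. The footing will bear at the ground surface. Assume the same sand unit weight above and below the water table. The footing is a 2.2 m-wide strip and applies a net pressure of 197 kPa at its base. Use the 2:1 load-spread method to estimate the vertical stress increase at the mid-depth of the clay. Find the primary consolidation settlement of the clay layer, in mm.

S_c ≈ 274 mm

Mid-depth of clay below the ground surface: z = 1.8 + 6.6/2 = 5.1 m.
Total vertical stress at mid-clay: σ_v = 20.1×1.8 + 18.8×3.3 = 98.22 kPa.
Pore pressure: u = 9.81×(5.1 − 0) = 50.031 kPa.
Initial effective stress: σ'_0 = σ_v − u = 98.22 − 50.031 = 48.189 kPa.
Stress increase at mid-clay by the 2:1 spreading method:
Δσ = qB/(B+z) = 197×2.2/(2.2+5.1) = 59.37 kPa
Final effective stress: σ'_f = 48.189 + 59.37 = 107.56 kPa.
σ'_f = 107.56 > σ'_p = 64.7 kPa, so the stress path crosses the preconsolidation pressure — recompression up to σ'_p, then virgin compression beyond:
S_c = H/(1+e₀)·[C_r·log₁₀(σ'_p/σ'_0) + C_c·log₁₀(σ'_f/σ'_p)]
    = 6.6/2.17 × [0.083×log₁₀(64.7/48.189) + 0.36×log₁₀(107.56/64.7)]
    = 3.0415 × [0.01062 + 0.079469] = 0.274 m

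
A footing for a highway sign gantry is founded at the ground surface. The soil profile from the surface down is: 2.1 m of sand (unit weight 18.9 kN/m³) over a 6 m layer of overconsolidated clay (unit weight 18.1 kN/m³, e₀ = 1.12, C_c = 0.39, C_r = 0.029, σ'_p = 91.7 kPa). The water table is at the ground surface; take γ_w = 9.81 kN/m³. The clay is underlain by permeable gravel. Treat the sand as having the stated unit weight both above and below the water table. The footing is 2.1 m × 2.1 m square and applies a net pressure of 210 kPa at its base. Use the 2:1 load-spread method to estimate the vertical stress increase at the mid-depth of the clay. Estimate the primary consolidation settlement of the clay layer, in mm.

Mid-depth of clay below the ground surface: z = 2.1 + 6/2 = 5.1 m.
Total vertical stress at mid-clay: σ_v = 18.9×2.1 + 18.1×3 = 93.99 kPa.
Pore pressure: u = 9.81×(5.1 − 0) = 50.031 kPa.
Initial effective stress: σ'_0 = σ_v − u = 93.99 − 50.031 = 43.959 kPa.
Stress increase at mid-clay by the 2:1 spreading method:
Δσ = qBL/((B+z)(L+z)) = 210×2.1×2.1/((2.1+5.1)(2.1+5.1)) = 17.865 kPa
Final effective stress: σ'_f = 43.959 + 17.865 = 61.824 kPa.
σ'_f = 61.824 ≤ σ'_p = 91.7 kPa, so the clay remains overconsolidated and only the recompression index applies:
S_c = C_r·H/(1+e₀)·log₁₀(σ'_f/σ'_0) = 0.029×6/2.12×log₁₀(61.824/43.959)
    = 0.082076 × 0.14811 = 0.01216 m

S_c ≈ 12.2 mm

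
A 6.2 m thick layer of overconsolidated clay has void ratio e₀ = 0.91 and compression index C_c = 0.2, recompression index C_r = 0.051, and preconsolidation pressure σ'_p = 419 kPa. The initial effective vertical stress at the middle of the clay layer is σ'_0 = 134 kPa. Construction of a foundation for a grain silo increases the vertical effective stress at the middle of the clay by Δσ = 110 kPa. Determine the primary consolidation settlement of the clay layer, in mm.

S_c ≈ 43.1 mm

Final effective stress: σ'_f = 134 + 110 = 244 kPa.
σ'_f = 244 ≤ σ'_p = 419 kPa, so the clay remains overconsolidated and only the recompression index applies:
S_c = C_r·H/(1+e₀)·log₁₀(σ'_f/σ'_0) = 0.051×6.2/1.91×log₁₀(244/134)
    = 0.16555 × 0.26029 = 0.04309 m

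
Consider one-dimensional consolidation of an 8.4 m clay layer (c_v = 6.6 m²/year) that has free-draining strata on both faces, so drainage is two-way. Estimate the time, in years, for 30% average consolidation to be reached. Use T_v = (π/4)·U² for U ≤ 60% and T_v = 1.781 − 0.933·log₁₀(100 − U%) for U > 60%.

t ≈ 0.189 years

Drainage path length: H_d = H/2 = 4.2 m (double drainage).
U ≤ 60%: T_v = (π/4)·U² = (π/4)×0.3² = 0.070686.
t = T_v·H_d²/c_v = 0.070686×4.2²/6.6 = 0.1889 years.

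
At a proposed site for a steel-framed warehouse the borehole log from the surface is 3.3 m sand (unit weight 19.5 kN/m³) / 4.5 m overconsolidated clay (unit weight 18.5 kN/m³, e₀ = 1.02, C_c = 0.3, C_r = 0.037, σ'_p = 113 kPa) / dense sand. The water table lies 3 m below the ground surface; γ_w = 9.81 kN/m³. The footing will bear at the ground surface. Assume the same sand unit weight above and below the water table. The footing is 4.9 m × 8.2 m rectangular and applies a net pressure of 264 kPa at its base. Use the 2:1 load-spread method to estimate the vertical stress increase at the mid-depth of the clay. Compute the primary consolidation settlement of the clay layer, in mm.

Mid-depth of clay below the ground surface: z = 3.3 + 4.5/2 = 5.55 m.
Total vertical stress at mid-clay: σ_v = 19.5×3.3 + 18.5×2.25 = 105.97 kPa.
Pore pressure: u = 9.81×(5.55 − 3) = 25.015 kPa.
Initial effective stress: σ'_0 = σ_v − u = 105.97 − 25.015 = 80.955 kPa.
Stress increase at mid-clay by the 2:1 spreading method:
Δσ = qBL/((B+z)(L+z)) = 264×4.9×8.2/((4.9+5.55)(8.2+5.55)) = 73.824 kPa
Final effective stress: σ'_f = 80.955 + 73.824 = 154.78 kPa.
σ'_f = 154.78 > σ'_p = 113 kPa, so the stress path crosses the preconsolidation pressure — recompression up to σ'_p, then virgin compression beyond:
S_c = H/(1+e₀)·[C_r·log₁₀(σ'_p/σ'_0) + C_c·log₁₀(σ'_f/σ'_p)]
    = 4.5/2.02 × [0.037×log₁₀(113/80.955) + 0.3×log₁₀(154.78/113)]
    = 2.2277 × [0.0053589 + 0.040991] = 0.1033 m

S_c ≈ 103 mm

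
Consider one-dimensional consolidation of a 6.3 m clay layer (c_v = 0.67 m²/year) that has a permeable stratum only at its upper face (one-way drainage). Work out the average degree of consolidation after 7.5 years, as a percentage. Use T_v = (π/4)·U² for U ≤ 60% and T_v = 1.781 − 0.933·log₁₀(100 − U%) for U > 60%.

Drainage path length: H_d = H = 6.3 m (single drainage).
T_v = c_v·t/H_d² = 0.67×7.5/6.3² = 0.12661.
T_v = 0.12661 corresponds to the U ≤ 60% branch:
U = √(4T_v/π) = 0.4015

U ≈ 40.2 %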